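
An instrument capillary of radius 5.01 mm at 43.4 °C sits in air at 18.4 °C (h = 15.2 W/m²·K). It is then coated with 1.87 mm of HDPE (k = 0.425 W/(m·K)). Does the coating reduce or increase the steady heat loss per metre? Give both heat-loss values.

increases: 12.0 → 15.2 W/m

Critical radius for a cylinder: r_cr = k/h = 0.0280 m = 2.80 cm.
Outer radius after coating: r₂ = 0.00501 + 0.00187 = 0.00688 m.
Since r₁ < r_cr and r₂ ≤ r_cr, the coating moves toward the maximum at r_cr — heat loss rises.
Bare: R = 1/(2πr₁h) = 2.090 m·K/W; Q = 25/2.090 = 12.0 W/m.
Coated: R = R_cond + R_conv = 1.641 m·K/W; Q = 25/1.641 = 15.2 W/m.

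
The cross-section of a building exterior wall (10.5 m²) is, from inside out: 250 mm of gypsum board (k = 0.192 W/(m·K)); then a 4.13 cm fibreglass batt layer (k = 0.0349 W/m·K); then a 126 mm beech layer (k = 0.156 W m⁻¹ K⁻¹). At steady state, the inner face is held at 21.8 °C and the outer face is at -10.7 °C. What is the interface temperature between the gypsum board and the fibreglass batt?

T = 8.95 °C

Treat each layer as a resistance in series:
  R_gypsum board = L/(kA) = 0.250/(0.192·10.5) = 0.1240 K/W
  R_fibreglass batt = L/(kA) = 0.0413/(0.0349·10.5) = 0.1127 K/W
  R_beech = L/(kA) = 0.126/(0.156·10.5) = 0.07692 K/W
ΣR = 0.1240 + 0.1127 + 0.07692 = 0.3136 K/W
Q = ΔT/ΣR = (21.8 °C − -10.7 °C)/0.3136 = 103.6 W
From the inner boundary to the gypsum board/fibreglass batt interface, ΣR_partial = 0.1240 K/W.
T_interface = T_in − Q·ΣR_partial = 21.8 °C − (103.6)(0.1240) = 8.95 °C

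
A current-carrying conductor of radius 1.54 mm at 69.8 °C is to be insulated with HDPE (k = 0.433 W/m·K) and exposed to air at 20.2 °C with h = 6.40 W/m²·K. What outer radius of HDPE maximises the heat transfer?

r_cr = 6.77 cm

For a cylinder, r_cr = k_ins/h = 0.433/6.40 = 0.0677 m = 6.77 cm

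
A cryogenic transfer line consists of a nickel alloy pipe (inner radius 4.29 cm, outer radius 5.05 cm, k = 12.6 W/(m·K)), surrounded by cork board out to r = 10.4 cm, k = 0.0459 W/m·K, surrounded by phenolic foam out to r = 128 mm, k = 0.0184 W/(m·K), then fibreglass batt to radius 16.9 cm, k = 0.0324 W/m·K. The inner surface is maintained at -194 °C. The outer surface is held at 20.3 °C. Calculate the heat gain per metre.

Q' = 37.8 W/m

Treat each layer as a resistance in series:
  R'_nickel alloy = ln(0.0505/0.0429)/(2πk) = 0.1631/(2π·12.6) = 0.002060 m·K/W
  R'_cork board = ln(0.104/0.0505)/(2πk) = 0.7224/(2π·0.0459) = 2.505 m·K/W
  R'_phenolic foam = ln(0.128/0.104)/(2πk) = 0.2076/(2π·0.0184) = 1.796 m·K/W
  R'_fibreglass batt = ln(0.169/0.128)/(2πk) = 0.2779/(2π·0.0324) = 1.365 m·K/W
ΣR = 0.002060 + 2.505 + 1.796 + 1.365 = 5.668 m·K/W
Q' = ΔT/ΣR = (-194 °C − 20.3 °C)/5.668 = -37.8 W/m
(Negative Q' ⇒ heat flows inward; heat gain = 37.8 W/m.)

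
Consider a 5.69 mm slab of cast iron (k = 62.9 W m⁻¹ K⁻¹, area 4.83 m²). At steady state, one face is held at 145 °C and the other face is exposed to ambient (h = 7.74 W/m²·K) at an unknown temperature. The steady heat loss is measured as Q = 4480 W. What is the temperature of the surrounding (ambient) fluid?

Sum the resistances:
  R_cast iron = L/(kA) = 0.00569/(62.9·4.83) = 1.873×10^-5 K/W
  R_conv,out = 1/(hA) = 1/(7.74·4.83) = 0.02675 K/W
ΣR = 0.02677 K/W
ΔT = Q·ΣR = 4480 × 0.02677 = 119.9 K
Heat flows outward, so T_out = T_in − ΔT = 145 − 119.9 = 25.1 °C

T_out = 25.1 °C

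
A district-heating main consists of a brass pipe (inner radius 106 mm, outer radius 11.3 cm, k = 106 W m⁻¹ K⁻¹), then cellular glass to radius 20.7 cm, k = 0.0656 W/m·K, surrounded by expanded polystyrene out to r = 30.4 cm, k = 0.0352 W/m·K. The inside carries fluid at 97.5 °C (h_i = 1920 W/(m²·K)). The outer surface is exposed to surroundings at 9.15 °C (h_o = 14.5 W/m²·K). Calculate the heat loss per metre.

Q' = 27.2 W/m

Series thermal resistances, inner to outer:
  R'_conv,in = 1/(2πr h) = 1/(2π·0.106·1920) = 7.820×10^-4 m·K/W
  R'_brass = ln(0.113/0.106)/(2πk) = 0.06395/(2π·106) = 9.602×10^-5 m·K/W
  R'_cellular glass = ln(0.207/0.113)/(2πk) = 0.6053/(2π·0.0656) = 1.469 m·K/W
  R'_expanded polystyrene = ln(0.304/0.207)/(2πk) = 0.3843/(2π·0.0352) = 1.738 m·K/W
  R'_conv,out = 1/(2πr h) = 1/(2π·0.304·14.5) = 0.03611 m·K/W
ΣR = 7.820×10^-4 + 9.602×10^-5 + 1.469 + 1.738 + 0.03611 = 3.244 m·K/W
Q' = ΔT/ΣR = (97.5 °C − 9.15 °C)/3.244 = 27.2 W/m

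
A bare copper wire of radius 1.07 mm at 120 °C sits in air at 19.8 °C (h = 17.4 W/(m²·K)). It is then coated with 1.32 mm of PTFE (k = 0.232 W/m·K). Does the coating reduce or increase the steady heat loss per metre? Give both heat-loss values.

increases: 11.7 → 22.9 W/m

Critical radius for a cylinder: r_cr = k/h = 0.0133 m = 1.33 cm.
Outer radius after coating: r₂ = 0.00107 + 0.00132 = 0.00239 m.
Since r₁ < r_cr and r₂ ≤ r_cr, the coating moves toward the maximum at r_cr — heat loss rises.
Bare: R = 1/(2πr₁h) = 8.548 m·K/W; Q = 100.2/8.548 = 11.7 W/m.
Coated: R = R_cond + R_conv = 4.378 m·K/W; Q = 100.2/4.378 = 22.9 W/m.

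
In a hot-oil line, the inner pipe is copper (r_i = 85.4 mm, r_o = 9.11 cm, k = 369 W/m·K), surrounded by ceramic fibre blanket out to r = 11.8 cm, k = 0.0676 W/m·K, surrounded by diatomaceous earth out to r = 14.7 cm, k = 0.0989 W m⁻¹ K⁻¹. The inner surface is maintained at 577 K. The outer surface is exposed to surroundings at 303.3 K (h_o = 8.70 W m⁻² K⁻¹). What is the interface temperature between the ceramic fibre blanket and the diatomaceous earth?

T = 424 K

Series thermal resistances, inner to outer:
  R'_copper = ln(0.0911/0.0854)/(2πk) = 0.06461/(2π·369) = 2.787×10^-5 m·K/W
  R'_ceramic fibre blanket = ln(0.118/0.0911)/(2πk) = 0.2587/(2π·0.0676) = 0.6091 m·K/W
  R'_diatomaceous earth = ln(0.147/0.118)/(2πk) = 0.2197/(2π·0.0989) = 0.3536 m·K/W
  R'_conv,out = 1/(2πr h) = 1/(2π·0.147·8.70) = 0.1244 m·K/W
ΣR = 2.787×10^-5 + 0.6091 + 0.3536 + 0.1244 = 1.087 m·K/W
Q' = ΔT/ΣR = (577 K − 303.3 K)/1.087 = 251.8 W/m
From the inner boundary to the ceramic fibre blanket/diatomaceous earth interface, ΣR_partial = 0.6091 m·K/W.
T_interface = T_in − Q'·ΣR_partial = 577 K − (251.8)(0.6091) = 424 K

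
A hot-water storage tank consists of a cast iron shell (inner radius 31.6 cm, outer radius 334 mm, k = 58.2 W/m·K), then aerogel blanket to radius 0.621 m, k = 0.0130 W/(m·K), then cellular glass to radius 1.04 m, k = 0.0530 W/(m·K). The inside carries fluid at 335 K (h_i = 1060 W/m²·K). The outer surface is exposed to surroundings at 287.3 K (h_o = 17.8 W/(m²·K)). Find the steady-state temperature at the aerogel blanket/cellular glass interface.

Resistance network (inner→outer):
  R_conv,in = 1/(4πr²h) = 1/(4π·0.316²·1060) = 7.518×10^-4 K/W
  R_cast iron = (1/0.316 − 1/0.334)/(4πk) = 0.1705/(4π·58.2) = 2.332×10^-4 K/W
  R_aerogel blanket = (1/0.334 − 1/0.621)/(4πk) = 1.384/(4π·0.0130) = 8.470 K/W
  R_cellular glass = (1/0.621 − 1/1.04)/(4πk) = 0.6488/(4π·0.0530) = 0.9741 K/W
  R_conv,out = 1/(4πr²h) = 1/(4π·1.04²·17.8) = 0.004133 K/W
ΣR = 7.518×10^-4 + 2.332×10^-4 + 8.470 + 0.9741 + 0.004133 = 9.449 K/W
Q = ΔT/ΣR = (335 K − 287.3 K)/9.449 = 5.048 W
From the inner boundary to the aerogel blanket/cellular glass interface, ΣR_partial = 8.471 K/W.
T_interface = T_in − Q·ΣR_partial = 335 K − (5.048)(8.471) = 292.2 K

T = 292.2 K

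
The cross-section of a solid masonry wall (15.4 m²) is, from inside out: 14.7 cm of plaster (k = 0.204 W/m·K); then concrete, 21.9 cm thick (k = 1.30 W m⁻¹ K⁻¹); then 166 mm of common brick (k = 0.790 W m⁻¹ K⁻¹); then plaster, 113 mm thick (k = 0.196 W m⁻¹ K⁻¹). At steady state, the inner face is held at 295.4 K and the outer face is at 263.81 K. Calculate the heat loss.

Treat each layer as a resistance in series:
  R_plaster = L/(kA) = 0.147/(0.204·15.4) = 0.04679 K/W
  R_concrete = L/(kA) = 0.219/(1.30·15.4) = 0.01094 K/W
  R_common brick = L/(kA) = 0.166/(0.790·15.4) = 0.01364 K/W
  R_plaster = L/(kA) = 0.113/(0.196·15.4) = 0.03744 K/W
ΣR = 0.04679 + 0.01094 + 0.01364 + 0.03744 = 0.1088 K/W
Q = ΔT/ΣR = (295.4 K − 263.81 K)/0.1088 = 290 W

Q = 290 W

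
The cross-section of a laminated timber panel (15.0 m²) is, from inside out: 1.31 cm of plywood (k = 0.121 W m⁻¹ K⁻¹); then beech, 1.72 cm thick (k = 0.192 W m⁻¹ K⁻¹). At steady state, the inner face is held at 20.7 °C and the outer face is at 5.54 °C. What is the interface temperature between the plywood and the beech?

T = 12.4 °C

Series thermal resistances, inner to outer:
  R_plywood = L/(kA) = 0.0131/(0.121·15.0) = 0.007218 K/W
  R_beech = L/(kA) = 0.0172/(0.192·15.0) = 0.005972 K/W
ΣR = 0.007218 + 0.005972 = 0.01319 K/W
Q = ΔT/ΣR = (20.7 °C − 5.54 °C)/0.01319 = 1149 W
From the inner boundary to the plywood/beech interface, ΣR_partial = 0.007218 K/W.
T_interface = T_in − Q·ΣR_partial = 20.7 °C − (1149)(0.007218) = 12.4 °C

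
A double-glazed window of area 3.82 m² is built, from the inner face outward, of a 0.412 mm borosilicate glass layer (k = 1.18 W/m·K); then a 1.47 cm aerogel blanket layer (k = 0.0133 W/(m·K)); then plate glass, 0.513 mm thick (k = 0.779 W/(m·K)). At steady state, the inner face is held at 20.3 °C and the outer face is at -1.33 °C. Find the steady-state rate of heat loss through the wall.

Series thermal resistances, inner to outer:
  R_borosilicate glass = L/(kA) = 4.12×10^-4/(1.18·3.82) = 9.140×10^-5 K/W
  R_aerogel blanket = L/(kA) = 0.0147/(0.0133·3.82) = 0.2893 K/W
  R_plate glass = L/(kA) = 5.13×10^-4/(0.779·3.82) = 1.724×10^-4 K/W
ΣR = 9.140×10^-5 + 0.2893 + 1.724×10^-4 = 0.2896 K/W
Q = ΔT/ΣR = (20.3 °C − -1.33 °C)/0.2896 = 74.7 W

Q = 74.7 W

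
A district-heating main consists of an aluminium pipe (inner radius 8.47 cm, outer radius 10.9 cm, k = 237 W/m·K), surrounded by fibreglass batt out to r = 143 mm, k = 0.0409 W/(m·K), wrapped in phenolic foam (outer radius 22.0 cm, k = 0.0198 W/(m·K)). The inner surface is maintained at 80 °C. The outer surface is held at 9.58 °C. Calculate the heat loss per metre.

Q' = 15.6 W/m

Treat each layer as a resistance in series:
  R'_aluminium = ln(0.109/0.0847)/(2πk) = 0.2522/(2π·237) = 1.694×10^-4 m·K/W
  R'_fibreglass batt = ln(0.143/0.109)/(2πk) = 0.2715/(2π·0.0409) = 1.056 m·K/W
  R'_phenolic foam = ln(0.220/0.143)/(2πk) = 0.4308/(2π·0.0198) = 3.463 m·K/W
ΣR = 1.694×10^-4 + 1.056 + 3.463 = 4.519 m·K/W
Q' = ΔT/ΣR = (80 °C − 9.58 °C)/4.519 = 15.6 W/m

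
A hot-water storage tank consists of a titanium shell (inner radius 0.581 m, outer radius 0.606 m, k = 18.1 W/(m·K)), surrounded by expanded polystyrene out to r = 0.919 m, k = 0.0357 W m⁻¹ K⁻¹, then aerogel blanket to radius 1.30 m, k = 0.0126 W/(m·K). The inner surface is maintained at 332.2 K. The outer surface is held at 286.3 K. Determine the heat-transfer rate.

Q = 14.0 W

Treat each layer as a resistance in series:
  R_titanium = (1/0.581 − 1/0.606)/(4πk) = 0.07101/(4π·18.1) = 3.122×10^-4 K/W
  R_expanded polystyrene = (1/0.606 − 1/0.919)/(4πk) = 0.5620/(4π·0.0357) = 1.253 K/W
  R_aerogel blanket = (1/0.919 − 1/1.30)/(4πk) = 0.3189/(4π·0.0126) = 2.014 K/W
ΣR = 3.122×10^-4 + 1.253 + 2.014 = 3.267 K/W
Q = ΔT/ΣR = (332.2 K − 286.3 K)/3.267 = 14.0 W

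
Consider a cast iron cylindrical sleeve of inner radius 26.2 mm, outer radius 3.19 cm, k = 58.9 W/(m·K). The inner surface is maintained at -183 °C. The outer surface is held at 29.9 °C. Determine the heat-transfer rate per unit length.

Q' = 2πk·ΔT/ln(r₂/r₁) = 2π × 58.9 × 212.9 / ln(0.0319/0.0262) = 4.00×10^5 W/m

Q' = 400 kW/m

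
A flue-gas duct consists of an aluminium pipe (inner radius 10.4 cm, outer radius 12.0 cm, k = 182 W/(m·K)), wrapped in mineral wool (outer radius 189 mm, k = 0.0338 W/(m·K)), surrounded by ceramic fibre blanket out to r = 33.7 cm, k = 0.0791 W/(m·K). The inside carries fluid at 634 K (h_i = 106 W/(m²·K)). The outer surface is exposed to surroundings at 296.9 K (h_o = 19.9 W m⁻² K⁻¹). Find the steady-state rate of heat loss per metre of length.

Q' = 101 W/m

Series thermal resistances, inner to outer:
  R'_conv,in = 1/(2πr h) = 1/(2π·0.104·106) = 0.01444 m·K/W
  R'_aluminium = ln(0.120/0.104)/(2πk) = 0.1431/(2π·182) = 1.251×10^-4 m·K/W
  R'_mineral wool = ln(0.189/0.120)/(2πk) = 0.4543/(2π·0.0338) = 2.139 m·K/W
  R'_ceramic fibre blanket = ln(0.337/0.189)/(2πk) = 0.5783/(2π·0.0791) = 1.164 m·K/W
  R'_conv,out = 1/(2πr h) = 1/(2π·0.337·19.9) = 0.02373 m·K/W
ΣR = 0.01444 + 1.251×10^-4 + 2.139 + 1.164 + 0.02373 = 3.341 m·K/W
Q' = ΔT/ΣR = (634 K − 296.9 K)/3.341 = 101 W/m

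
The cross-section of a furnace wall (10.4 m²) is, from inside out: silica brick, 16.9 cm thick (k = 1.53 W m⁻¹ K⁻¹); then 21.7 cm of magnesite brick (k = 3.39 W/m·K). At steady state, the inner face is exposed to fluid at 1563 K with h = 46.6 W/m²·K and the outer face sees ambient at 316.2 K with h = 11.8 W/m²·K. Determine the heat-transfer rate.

Treat each layer as a resistance in series:
  R_conv,in = 1/(hA) = 1/(46.6·10.4) = 0.002063 K/W
  R_silica brick = L/(kA) = 0.169/(1.53·10.4) = 0.01062 K/W
  R_magnesite brick = L/(kA) = 0.217/(3.39·10.4) = 0.006155 K/W
  R_conv,out = 1/(hA) = 1/(11.8·10.4) = 0.008149 K/W
ΣR = 0.002063 + 0.01062 + 0.006155 + 0.008149 = 0.02699 K/W
Q = ΔT/ΣR = (1563 K − 316.2 K)/0.02699 = 46200 W

Q = 46.2 kW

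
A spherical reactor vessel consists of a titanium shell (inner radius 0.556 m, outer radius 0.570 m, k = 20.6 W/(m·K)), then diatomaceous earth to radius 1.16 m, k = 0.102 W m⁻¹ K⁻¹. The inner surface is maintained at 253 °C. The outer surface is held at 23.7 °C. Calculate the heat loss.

Q = 329 W

Treat each layer as a resistance in series:
  R_titanium = (1/0.556 − 1/0.570)/(4πk) = 0.04418/(4π·20.6) = 1.706×10^-4 K/W
  R_diatomaceous earth = (1/0.570 − 1/1.16)/(4πk) = 0.8923/(4π·0.102) = 0.6962 K/W
ΣR = 1.706×10^-4 + 0.6962 = 0.6964 K/W
Q = ΔT/ΣR = (253 °C − 23.7 °C)/0.6964 = 329 W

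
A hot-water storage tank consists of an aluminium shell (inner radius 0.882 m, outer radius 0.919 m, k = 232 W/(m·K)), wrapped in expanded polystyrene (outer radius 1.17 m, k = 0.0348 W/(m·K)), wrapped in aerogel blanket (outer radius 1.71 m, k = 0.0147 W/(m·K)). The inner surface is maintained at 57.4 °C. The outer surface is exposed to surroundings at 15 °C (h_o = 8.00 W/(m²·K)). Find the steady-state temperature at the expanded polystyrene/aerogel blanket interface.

Treat each layer as a resistance in series:
  R_aluminium = (1/0.882 − 1/0.919)/(4πk) = 0.04565/(4π·232) = 1.566×10^-5 K/W
  R_expanded polystyrene = (1/0.919 − 1/1.17)/(4πk) = 0.2334/(4π·0.0348) = 0.5338 K/W
  R_aerogel blanket = (1/1.17 − 1/1.71)/(4πk) = 0.2699/(4π·0.0147) = 1.461 K/W
  R_conv,out = 1/(4πr²h) = 1/(4π·1.71²·8.00) = 0.003402 K/W
ΣR = 1.566×10^-5 + 0.5338 + 1.461 + 0.003402 = 1.998 K/W
Q = ΔT/ΣR = (57.4 °C − 15 °C)/1.998 = 21.22 W
From the inner boundary to the expanded polystyrene/aerogel blanket interface, ΣR_partial = 0.5338 K/W.
T_interface = T_in − Q·ΣR_partial = 57.4 °C − (21.22)(0.5338) = 46.1 °C

T = 46.1 °C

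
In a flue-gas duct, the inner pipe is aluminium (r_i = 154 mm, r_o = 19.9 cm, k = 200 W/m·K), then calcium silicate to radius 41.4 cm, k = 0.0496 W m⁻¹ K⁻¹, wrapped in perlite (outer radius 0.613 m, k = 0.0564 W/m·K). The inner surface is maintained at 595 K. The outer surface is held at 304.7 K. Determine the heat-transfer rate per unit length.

Treat each layer as a resistance in series:
  R'_aluminium = ln(0.199/0.154)/(2πk) = 0.2564/(2π·200) = 2.040×10^-4 m·K/W
  R'_calcium silicate = ln(0.414/0.199)/(2πk) = 0.7326/(2π·0.0496) = 2.351 m·K/W
  R'_perlite = ln(0.613/0.414)/(2πk) = 0.3925/(2π·0.0564) = 1.108 m·K/W
ΣR = 2.040×10^-4 + 2.351 + 1.108 = 3.459 m·K/W
Q' = ΔT/ΣR = (595 K − 304.7 K)/3.459 = 83.9 W/m

Q' = 83.9 W/m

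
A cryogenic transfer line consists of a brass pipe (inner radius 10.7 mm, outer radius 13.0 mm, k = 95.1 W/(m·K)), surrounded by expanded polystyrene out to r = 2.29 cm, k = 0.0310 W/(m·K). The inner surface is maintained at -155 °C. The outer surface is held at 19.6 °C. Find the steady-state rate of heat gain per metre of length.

Q' = 60.1 W/m

Series thermal resistances, inner to outer:
  R'_brass = ln(0.0130/0.0107)/(2πk) = 0.1947/(2π·95.1) = 3.259×10^-4 m·K/W
  R'_expanded polystyrene = ln(0.0229/0.0130)/(2πk) = 0.5662/(2π·0.0310) = 2.907 m·K/W
ΣR = 3.259×10^-4 + 2.907 = 2.907 m·K/W
Q' = ΔT/ΣR = (-155 °C − 19.6 °C)/2.907 = -60.1 W/m
(Negative Q' ⇒ heat flows inward; heat gain = 60.1 W/m.)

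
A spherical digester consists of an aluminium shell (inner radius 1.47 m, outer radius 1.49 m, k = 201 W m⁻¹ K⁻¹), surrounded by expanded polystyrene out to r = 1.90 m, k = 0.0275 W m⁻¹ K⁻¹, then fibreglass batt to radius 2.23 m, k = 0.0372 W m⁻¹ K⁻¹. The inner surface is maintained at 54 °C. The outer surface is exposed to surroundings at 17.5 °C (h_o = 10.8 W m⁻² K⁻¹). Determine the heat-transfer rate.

Q = 62.2 W

Resistance network (inner→outer):
  R_aluminium = (1/1.47 − 1/1.49)/(4πk) = 0.009131/(4π·201) = 3.615×10^-6 K/W
  R_expanded polystyrene = (1/1.49 − 1/1.90)/(4πk) = 0.1448/(4π·0.0275) = 0.4191 K/W
  R_fibreglass batt = (1/1.90 − 1/2.23)/(4πk) = 0.07789/(4π·0.0372) = 0.1666 K/W
  R_conv,out = 1/(4πr²h) = 1/(4π·2.23²·10.8) = 0.001482 K/W
ΣR = 3.615×10^-6 + 0.4191 + 0.1666 + 0.001482 = 0.5872 K/W
Q = ΔT/ΣR = (54 °C − 17.5 °C)/0.5872 = 62.2 W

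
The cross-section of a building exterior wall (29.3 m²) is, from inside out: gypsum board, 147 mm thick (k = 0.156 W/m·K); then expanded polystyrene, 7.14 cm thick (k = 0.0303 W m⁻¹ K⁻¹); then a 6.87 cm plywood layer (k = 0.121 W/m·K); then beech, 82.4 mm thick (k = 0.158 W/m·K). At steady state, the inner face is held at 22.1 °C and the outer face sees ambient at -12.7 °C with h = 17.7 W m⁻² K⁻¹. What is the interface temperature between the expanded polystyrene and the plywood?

T = -3.73 °C

Resistance network (inner→outer):
  R_gypsum board = L/(kA) = 0.147/(0.156·29.3) = 0.03216 K/W
  R_expanded polystyrene = L/(kA) = 0.0714/(0.0303·29.3) = 0.08042 K/W
  R_plywood = L/(kA) = 0.0687/(0.121·29.3) = 0.01938 K/W
  R_beech = L/(kA) = 0.0824/(0.158·29.3) = 0.01780 K/W
  R_conv,out = 1/(hA) = 1/(17.7·29.3) = 0.001928 K/W
ΣR = 0.03216 + 0.08042 + 0.01938 + 0.01780 + 0.001928 = 0.1517 K/W
Q = ΔT/ΣR = (22.1 °C − -12.7 °C)/0.1517 = 229.4 W
From the inner boundary to the expanded polystyrene/plywood interface, ΣR_partial = 0.1126 K/W.
T_interface = T_in − Q·ΣR_partial = 22.1 °C − (229.4)(0.1126) = -3.73 °C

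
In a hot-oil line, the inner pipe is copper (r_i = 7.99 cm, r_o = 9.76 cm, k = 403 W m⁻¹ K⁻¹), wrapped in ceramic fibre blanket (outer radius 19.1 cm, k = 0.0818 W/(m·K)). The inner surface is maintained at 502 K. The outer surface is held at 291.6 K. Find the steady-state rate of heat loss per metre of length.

Q' = 161 W/m

Treat each layer as a resistance in series:
  R'_copper = ln(0.0976/0.0799)/(2πk) = 0.2001/(2π·403) = 7.903×10^-5 m·K/W
  R'_ceramic fibre blanket = ln(0.191/0.0976)/(2πk) = 0.6714/(2π·0.0818) = 1.306 m·K/W
ΣR = 7.903×10^-5 + 1.306 = 1.306 m·K/W
Q' = ΔT/ΣR = (502 K − 291.6 K)/1.306 = 161 W/m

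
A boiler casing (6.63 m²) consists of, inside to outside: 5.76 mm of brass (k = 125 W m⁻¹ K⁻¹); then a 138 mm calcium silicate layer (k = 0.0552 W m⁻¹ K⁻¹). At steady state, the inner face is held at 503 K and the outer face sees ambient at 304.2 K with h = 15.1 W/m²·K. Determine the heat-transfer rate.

Q = 514 W

Resistance network (inner→outer):
  R_brass = L/(kA) = 0.00576/(125·6.63) = 6.950×10^-6 K/W
  R_calcium silicate = L/(kA) = 0.138/(0.0552·6.63) = 0.3771 K/W
  R_conv,out = 1/(hA) = 1/(15.1·6.63) = 0.009989 K/W
ΣR = 6.950×10^-6 + 0.3771 + 0.009989 = 0.3871 K/W
Q = ΔT/ΣR = (503 K − 304.2 K)/0.3871 = 514 W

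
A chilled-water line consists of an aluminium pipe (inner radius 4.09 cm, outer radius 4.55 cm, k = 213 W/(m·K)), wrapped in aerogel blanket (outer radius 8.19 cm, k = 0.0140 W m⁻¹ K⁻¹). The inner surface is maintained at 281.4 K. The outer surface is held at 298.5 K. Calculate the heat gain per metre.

Q' = 2.56 W/m

Treat each layer as a resistance in series:
  R'_aluminium = ln(0.0455/0.0409)/(2πk) = 0.1066/(2π·213) = 7.964×10^-5 m·K/W
  R'_aerogel blanket = ln(0.0819/0.0455)/(2πk) = 0.5878/(2π·0.0140) = 6.682 m·K/W
ΣR = 7.964×10^-5 + 6.682 = 6.682 m·K/W
Q' = ΔT/ΣR = (281.4 K − 298.5 K)/6.682 = -2.56 W/m
(Negative Q' ⇒ heat flows inward; heat gain = 2.56 W/m.)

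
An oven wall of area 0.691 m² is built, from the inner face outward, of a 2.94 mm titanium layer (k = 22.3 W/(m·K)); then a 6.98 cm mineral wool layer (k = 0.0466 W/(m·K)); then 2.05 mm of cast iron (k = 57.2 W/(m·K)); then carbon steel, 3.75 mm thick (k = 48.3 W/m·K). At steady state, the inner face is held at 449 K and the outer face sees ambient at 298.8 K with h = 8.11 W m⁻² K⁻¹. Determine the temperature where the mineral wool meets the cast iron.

T = 310.2 K

Series thermal resistances, inner to outer:
  R_titanium = L/(kA) = 0.00294/(22.3·0.691) = 1.908×10^-4 K/W
  R_mineral wool = L/(kA) = 0.0698/(0.0466·0.691) = 2.168 K/W
  R_cast iron = L/(kA) = 0.00205/(57.2·0.691) = 5.187×10^-5 K/W
  R_carbon steel = L/(kA) = 0.00375/(48.3·0.691) = 1.124×10^-4 K/W
  R_conv,out = 1/(hA) = 1/(8.11·0.691) = 0.1784 K/W
ΣR = 1.908×10^-4 + 2.168 + 5.187×10^-5 + 1.124×10^-4 + 0.1784 = 2.347 K/W
Q = ΔT/ΣR = (449 K − 298.8 K)/2.347 = 64.00 W
From the inner boundary to the mineral wool/cast iron interface, ΣR_partial = 2.168 K/W.
T_interface = T_in − Q·ΣR_partial = 449 K − (64.00)(2.168) = 310.2 K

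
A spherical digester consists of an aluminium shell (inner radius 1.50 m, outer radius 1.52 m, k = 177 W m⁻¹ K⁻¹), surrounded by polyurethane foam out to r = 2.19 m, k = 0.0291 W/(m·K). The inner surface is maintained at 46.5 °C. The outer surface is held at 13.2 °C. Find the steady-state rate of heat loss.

Treat each layer as a resistance in series:
  R_aluminium = (1/1.50 − 1/1.52)/(4πk) = 0.008772/(4π·177) = 3.944×10^-6 K/W
  R_polyurethane foam = (1/1.52 − 1/2.19)/(4πk) = 0.2013/(4π·0.0291) = 0.5504 K/W
ΣR = 3.944×10^-6 + 0.5504 = 0.5504 K/W
Q = ΔT/ΣR = (46.5 °C − 13.2 °C)/0.5504 = 60.5 W

Q = 60.5 W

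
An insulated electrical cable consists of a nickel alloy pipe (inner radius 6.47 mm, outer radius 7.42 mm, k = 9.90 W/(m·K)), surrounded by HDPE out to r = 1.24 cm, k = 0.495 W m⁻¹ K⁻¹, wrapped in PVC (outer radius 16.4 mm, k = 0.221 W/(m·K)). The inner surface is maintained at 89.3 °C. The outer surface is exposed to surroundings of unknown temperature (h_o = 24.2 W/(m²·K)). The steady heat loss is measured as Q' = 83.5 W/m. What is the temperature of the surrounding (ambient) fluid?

T_out = 25.0 °C

Series resistances:
  R'_nickel alloy = ln(0.00742/0.00647)/(2πk) = 0.1370/(2π·9.90) = 0.002202 m·K/W
  R'_HDPE = ln(0.0124/0.00742)/(2πk) = 0.5135/(2π·0.495) = 0.1651 m·K/W
  R'_PVC = ln(0.0164/0.0124)/(2πk) = 0.2796/(2π·0.221) = 0.2013 m·K/W
  R'_conv,out = 1/(2πr h) = 1/(2π·0.0164·24.2) = 0.4010 m·K/W
ΣR = 0.7697 m·K/W
ΔT = Q'·ΣR = 83.5 × 0.7697 = 64.27 K
Heat flows outward, so T_out = T_in − ΔT = 89.3 − 64.27 = 25.0 °C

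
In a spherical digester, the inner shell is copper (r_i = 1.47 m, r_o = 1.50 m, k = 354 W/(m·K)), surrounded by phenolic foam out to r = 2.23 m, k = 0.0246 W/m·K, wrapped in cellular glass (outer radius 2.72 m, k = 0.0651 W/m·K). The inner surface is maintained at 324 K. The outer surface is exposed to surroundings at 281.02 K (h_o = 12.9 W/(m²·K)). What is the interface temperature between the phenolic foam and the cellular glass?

T = 286.3 K

Resistance network (inner→outer):
  R_copper = (1/1.47 − 1/1.50)/(4πk) = 0.01361/(4π·354) = 3.058×10^-6 K/W
  R_phenolic foam = (1/1.50 − 1/2.23)/(4πk) = 0.2182/(4π·0.0246) = 0.7060 K/W
  R_cellular glass = (1/2.23 − 1/2.72)/(4πk) = 0.08078/(4π·0.0651) = 0.09875 K/W
  R_conv,out = 1/(4πr²h) = 1/(4π·2.72²·12.9) = 8.338×10^-4 K/W
ΣR = 3.058×10^-6 + 0.7060 + 0.09875 + 8.338×10^-4 = 0.8056 K/W
Q = ΔT/ΣR = (324 K − 281.02 K)/0.8056 = 53.35 W
From the inner boundary to the phenolic foam/cellular glass interface, ΣR_partial = 0.7060 K/W.
T_interface = T_in − Q·ΣR_partial = 324 K − (53.35)(0.7060) = 286.3 K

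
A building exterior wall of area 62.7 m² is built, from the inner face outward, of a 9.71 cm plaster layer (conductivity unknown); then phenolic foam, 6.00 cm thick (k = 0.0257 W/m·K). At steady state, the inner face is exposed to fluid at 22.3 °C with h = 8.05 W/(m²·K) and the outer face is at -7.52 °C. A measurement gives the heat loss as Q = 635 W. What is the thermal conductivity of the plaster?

k = 0.200 W/m·K

ΣR = ΔT/Q = |22.3 − -7.52|/635 = 0.04696 K/W
Known resistances:
  R_conv,in = 1/(hA) = 1/(8.05·62.7) = 0.001981 K/W
  R_phenolic foam = L/(kA) = 0.0600/(0.0257·62.7) = 0.03723 K/W
R_plaster = ΣR − ΣR_known = 0.04696 − 0.03921 = 0.007750 K/W
L/(kA) = 0.007750 ⇒ k = 0.0971/(0.007750·62.7) = 0.200 W/m·K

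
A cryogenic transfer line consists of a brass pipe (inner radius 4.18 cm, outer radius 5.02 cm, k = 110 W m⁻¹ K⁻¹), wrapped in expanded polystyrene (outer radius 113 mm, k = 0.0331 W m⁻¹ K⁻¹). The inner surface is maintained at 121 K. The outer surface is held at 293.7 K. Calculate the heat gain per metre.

Q' = 44.3 W/m

Series thermal resistances, inner to outer:
  R'_brass = ln(0.0502/0.0418)/(2πk) = 0.1831/(2π·110) = 2.649×10^-4 m·K/W
  R'_expanded polystyrene = ln(0.113/0.0502)/(2πk) = 0.8114/(2π·0.0331) = 3.901 m·K/W
ΣR = 2.649×10^-4 + 3.901 = 3.901 m·K/W
Q' = ΔT/ΣR = (121 K − 293.7 K)/3.901 = -44.3 W/m
(Negative Q' ⇒ heat flows inward; heat gain = 44.3 W/m.)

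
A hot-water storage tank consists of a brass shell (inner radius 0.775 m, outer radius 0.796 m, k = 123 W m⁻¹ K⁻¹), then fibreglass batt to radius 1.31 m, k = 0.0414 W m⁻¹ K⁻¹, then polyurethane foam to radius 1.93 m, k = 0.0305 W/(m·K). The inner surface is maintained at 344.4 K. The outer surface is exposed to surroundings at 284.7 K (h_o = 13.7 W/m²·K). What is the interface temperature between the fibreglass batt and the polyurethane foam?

T = 308.8 K

Treat each layer as a resistance in series:
  R_brass = (1/0.775 − 1/0.796)/(4πk) = 0.03404/(4π·123) = 2.202×10^-5 K/W
  R_fibreglass batt = (1/0.796 − 1/1.31)/(4πk) = 0.4929/(4π·0.0414) = 0.9475 K/W
  R_polyurethane foam = (1/1.31 − 1/1.93)/(4πk) = 0.2452/(4π·0.0305) = 0.6398 K/W
  R_conv,out = 1/(4πr²h) = 1/(4π·1.93²·13.7) = 0.001559 K/W
ΣR = 2.202×10^-5 + 0.9475 + 0.6398 + 0.001559 = 1.589 K/W
Q = ΔT/ΣR = (344.4 K − 284.7 K)/1.589 = 37.57 W
From the inner boundary to the fibreglass batt/polyurethane foam interface, ΣR_partial = 0.9475 K/W.
T_interface = T_in − Q·ΣR_partial = 344.4 K − (37.57)(0.9475) = 308.8 K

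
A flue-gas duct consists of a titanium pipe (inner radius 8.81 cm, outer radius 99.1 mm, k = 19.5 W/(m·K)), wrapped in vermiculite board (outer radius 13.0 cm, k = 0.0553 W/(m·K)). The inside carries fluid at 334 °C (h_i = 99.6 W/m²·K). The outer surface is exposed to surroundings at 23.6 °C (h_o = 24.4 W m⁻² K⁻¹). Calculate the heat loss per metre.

Q' = 365 W/m

Series thermal resistances, inner to outer:
  R'_conv,in = 1/(2πr h) = 1/(2π·0.0881·99.6) = 0.01814 m·K/W
  R'_titanium = ln(0.0991/0.0881)/(2πk) = 0.1177/(2π·19.5) = 9.603×10^-4 m·K/W
  R'_vermiculite board = ln(0.130/0.0991)/(2πk) = 0.2714/(2π·0.0553) = 0.7811 m·K/W
  R'_conv,out = 1/(2πr h) = 1/(2π·0.130·24.4) = 0.05017 m·K/W
ΣR = 0.01814 + 9.603×10^-4 + 0.7811 + 0.05017 = 0.8504 m·K/W
Q' = ΔT/ΣR = (334 °C − 23.6 °C)/0.8504 = 365 W/m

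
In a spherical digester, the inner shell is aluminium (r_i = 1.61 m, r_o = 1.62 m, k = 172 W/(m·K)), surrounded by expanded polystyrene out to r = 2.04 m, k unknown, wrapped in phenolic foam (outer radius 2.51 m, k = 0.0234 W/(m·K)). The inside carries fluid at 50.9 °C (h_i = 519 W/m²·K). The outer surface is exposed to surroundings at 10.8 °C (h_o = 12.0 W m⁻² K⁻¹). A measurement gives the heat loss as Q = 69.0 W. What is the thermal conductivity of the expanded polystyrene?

k = 0.0378 W/m·K

ΣR = ΔT/Q = |50.9 − 10.8|/69.0 = 0.5812 K/W
Known resistances:
  R_conv,in = 1/(4πr²h) = 1/(4π·1.61²·519) = 5.915×10^-5 K/W
  R_aluminium = (1/1.61 − 1/1.62)/(4πk) = 0.003834/(4π·172) = 1.774×10^-6 K/W
  R_phenolic foam = (1/2.04 − 1/2.51)/(4πk) = 0.09179/(4π·0.0234) = 0.3122 K/W
  R_conv,out = 1/(4πr²h) = 1/(4π·2.51²·12.0) = 0.001053 K/W
R_expanded polystyrene = ΣR − ΣR_known = 0.5812 − 0.3133 = 0.2679 K/W
(1/r₁−1/r₂)/(4πk) = 0.2679 ⇒ k = 0.1271/(4π·0.2679) = 0.0378 W/m·K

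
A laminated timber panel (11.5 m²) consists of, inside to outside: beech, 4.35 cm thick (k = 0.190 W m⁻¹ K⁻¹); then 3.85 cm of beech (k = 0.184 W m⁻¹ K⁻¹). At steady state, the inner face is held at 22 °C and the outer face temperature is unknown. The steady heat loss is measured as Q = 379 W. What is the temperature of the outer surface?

T_out = 7.56 °C

Sum the resistances:
  R_beech = L/(kA) = 0.0435/(0.190·11.5) = 0.01991 K/W
  R_beech = L/(kA) = 0.0385/(0.184·11.5) = 0.01819 K/W
ΣR = 0.03810 K/W
ΔT = Q·ΣR = 379 × 0.03810 = 14.44 K
Heat flows outward, so T_out = T_in − ΔT = 22 − 14.44 = 7.56 °C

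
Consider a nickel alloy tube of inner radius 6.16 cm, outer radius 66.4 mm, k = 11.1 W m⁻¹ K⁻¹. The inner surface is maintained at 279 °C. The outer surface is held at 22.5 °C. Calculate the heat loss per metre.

Q' = 2.38×10^5 W/m

Q' = 2πk·ΔT/ln(r₂/r₁) = 2π × 11.1 × 256.5 / ln(0.0664/0.0616) = 2.38×10^5 W/m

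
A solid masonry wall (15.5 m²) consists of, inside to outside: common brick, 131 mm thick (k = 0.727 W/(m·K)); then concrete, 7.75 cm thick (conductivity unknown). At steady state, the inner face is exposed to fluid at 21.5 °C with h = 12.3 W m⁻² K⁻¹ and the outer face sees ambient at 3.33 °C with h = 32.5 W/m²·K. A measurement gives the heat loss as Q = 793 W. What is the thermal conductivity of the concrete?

k = 1.23 W/m·K

ΣR = ΔT/Q = |21.5 − 3.33|/793 = 0.02291 K/W
Known resistances:
  R_conv,in = 1/(hA) = 1/(12.3·15.5) = 0.005245 K/W
  R_common brick = L/(kA) = 0.131/(0.727·15.5) = 0.01163 K/W
  R_conv,out = 1/(hA) = 1/(32.5·15.5) = 0.001985 K/W
R_concrete = ΣR − ΣR_known = 0.02291 − 0.01886 = 0.004050 K/W
L/(kA) = 0.004050 ⇒ k = 0.0775/(0.004050·15.5) = 1.23 W/m·K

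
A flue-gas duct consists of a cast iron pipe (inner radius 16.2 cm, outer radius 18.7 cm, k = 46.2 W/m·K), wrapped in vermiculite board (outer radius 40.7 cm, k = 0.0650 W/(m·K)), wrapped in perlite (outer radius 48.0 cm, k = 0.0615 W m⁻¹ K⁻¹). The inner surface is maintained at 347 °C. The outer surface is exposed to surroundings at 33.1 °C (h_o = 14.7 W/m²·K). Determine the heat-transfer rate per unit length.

Resistance network (inner→outer):
  R'_cast iron = ln(0.187/0.162)/(2πk) = 0.1435/(2π·46.2) = 4.944×10^-4 m·K/W
  R'_vermiculite board = ln(0.407/0.187)/(2πk) = 0.7777/(2π·0.0650) = 1.904 m·K/W
  R'_perlite = ln(0.480/0.407)/(2πk) = 0.1650/(2π·0.0615) = 0.4269 m·K/W
  R'_conv,out = 1/(2πr h) = 1/(2π·0.480·14.7) = 0.02256 m·K/W
ΣR = 4.944×10^-4 + 1.904 + 0.4269 + 0.02256 = 2.354 m·K/W
Q' = ΔT/ΣR = (347 °C − 33.1 °C)/2.354 = 133 W/m

Q' = 133 W/m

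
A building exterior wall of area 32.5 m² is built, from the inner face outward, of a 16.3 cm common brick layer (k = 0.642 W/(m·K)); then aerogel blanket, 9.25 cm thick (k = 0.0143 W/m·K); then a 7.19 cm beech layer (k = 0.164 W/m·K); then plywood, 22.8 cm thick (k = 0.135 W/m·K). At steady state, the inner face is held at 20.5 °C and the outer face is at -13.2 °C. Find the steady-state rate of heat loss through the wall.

Series thermal resistances, inner to outer:
  R_common brick = L/(kA) = 0.163/(0.642·32.5) = 0.007812 K/W
  R_aerogel blanket = L/(kA) = 0.0925/(0.0143·32.5) = 0.1990 K/W
  R_beech = L/(kA) = 0.0719/(0.164·32.5) = 0.01349 K/W
  R_plywood = L/(kA) = 0.228/(0.135·32.5) = 0.05197 K/W
ΣR = 0.007812 + 0.1990 + 0.01349 + 0.05197 = 0.2723 K/W
Q = ΔT/ΣR = (20.5 °C − -13.2 °C)/0.2723 = 124 W

Q = 124 W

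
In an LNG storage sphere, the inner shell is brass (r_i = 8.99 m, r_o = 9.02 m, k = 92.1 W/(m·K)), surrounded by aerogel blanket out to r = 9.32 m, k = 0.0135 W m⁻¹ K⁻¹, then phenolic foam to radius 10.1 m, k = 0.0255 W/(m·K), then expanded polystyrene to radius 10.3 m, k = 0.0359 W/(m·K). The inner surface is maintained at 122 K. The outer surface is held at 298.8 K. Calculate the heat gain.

Treat each layer as a resistance in series:
  R_brass = (1/8.99 − 1/9.02)/(4πk) = 3.700×10^-4/(4π·92.1) = 3.197×10^-7 K/W
  R_aerogel blanket = (1/9.02 − 1/9.32)/(4πk) = 0.003569/(4π·0.0135) = 0.02104 K/W
  R_phenolic foam = (1/9.32 − 1/10.1)/(4πk) = 0.008286/(4π·0.0255) = 0.02586 K/W
  R_expanded polystyrene = (1/10.1 − 1/10.3)/(4πk) = 0.001923/(4π·0.0359) = 0.004262 K/W
ΣR = 3.197×10^-7 + 0.02104 + 0.02586 + 0.004262 = 0.05116 K/W
Q = ΔT/ΣR = (122 K − 298.8 K)/0.05116 = -3460 W
(Negative Q ⇒ heat flows inward; heat gain = 3460 W.)

Q = 3.46 kW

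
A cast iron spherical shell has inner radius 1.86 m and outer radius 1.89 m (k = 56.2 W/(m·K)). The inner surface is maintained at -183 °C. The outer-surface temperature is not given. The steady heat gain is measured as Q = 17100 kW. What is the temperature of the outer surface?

Series resistances:
  R_cast iron = (1/1.86 − 1/1.89)/(4πk) = 0.008534/(4π·56.2) = 1.208×10^-5 K/W
ΣR = 1.208×10^-5 K/W
ΔT = Q·ΣR = 1.71×10^7 × 1.208×10^-5 = 206.6 K
Heat flows inward, so T_out = T_in + ΔT = -183 + 206.6 = 23.6 °C

T_out = 23.6 °C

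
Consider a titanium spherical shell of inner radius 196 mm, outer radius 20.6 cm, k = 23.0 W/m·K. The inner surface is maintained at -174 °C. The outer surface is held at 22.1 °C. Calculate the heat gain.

Q = 229 kW

Q = 4πk·ΔT/(1/r₁ − 1/r₂) = 4π × 23.0 × 196.1 / (1/0.196 − 1/0.206) = 2.29×10^5 W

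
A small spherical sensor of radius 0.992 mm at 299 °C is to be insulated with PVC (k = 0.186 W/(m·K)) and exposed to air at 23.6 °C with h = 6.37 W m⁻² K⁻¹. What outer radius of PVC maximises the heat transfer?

r_cr = 5.84 cm

For a sphere, r_cr = 2k_ins/h = 2·0.186/6.37 = 0.0584 m = 5.84 cm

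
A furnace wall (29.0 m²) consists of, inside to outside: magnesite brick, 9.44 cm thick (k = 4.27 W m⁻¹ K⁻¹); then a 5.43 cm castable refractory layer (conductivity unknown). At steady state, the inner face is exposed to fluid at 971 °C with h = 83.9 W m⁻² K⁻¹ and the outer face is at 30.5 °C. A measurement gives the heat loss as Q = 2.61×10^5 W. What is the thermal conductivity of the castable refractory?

k = 0.771 W/m·K

ΣR = ΔT/Q = |971 − 30.5|/2.61×10^5 = 0.003603 K/W
Known resistances:
  R_conv,in = 1/(hA) = 1/(83.9·29.0) = 4.110×10^-4 K/W
  R_magnesite brick = L/(kA) = 0.0944/(4.27·29.0) = 7.623×10^-4 K/W
R_castable refractory = ΣR − ΣR_known = 0.003603 − 0.001173 = 0.002430 K/W
L/(kA) = 0.002430 ⇒ k = 0.0543/(0.002430·29.0) = 0.771 W/m·K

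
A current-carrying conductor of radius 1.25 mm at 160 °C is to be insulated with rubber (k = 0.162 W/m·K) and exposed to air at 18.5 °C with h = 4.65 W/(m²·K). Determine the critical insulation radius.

r_cr = 3.48 cm

For a cylinder, r_cr = k_ins/h = 0.162/4.65 = 0.0348 m = 3.48 cm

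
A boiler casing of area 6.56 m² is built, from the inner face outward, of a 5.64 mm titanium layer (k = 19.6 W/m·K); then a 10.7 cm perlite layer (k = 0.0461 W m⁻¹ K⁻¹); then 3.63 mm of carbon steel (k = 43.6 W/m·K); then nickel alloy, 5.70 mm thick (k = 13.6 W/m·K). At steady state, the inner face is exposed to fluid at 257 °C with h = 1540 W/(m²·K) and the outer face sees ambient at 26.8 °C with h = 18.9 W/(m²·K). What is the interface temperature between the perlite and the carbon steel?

Series thermal resistances, inner to outer:
  R_conv,in = 1/(hA) = 1/(1540·6.56) = 9.899×10^-5 K/W
  R_titanium = L/(kA) = 0.00564/(19.6·6.56) = 4.387×10^-5 K/W
  R_perlite = L/(kA) = 0.107/(0.0461·6.56) = 0.3538 K/W
  R_carbon steel = L/(kA) = 0.00363/(43.6·6.56) = 1.269×10^-5 K/W
  R_nickel alloy = L/(kA) = 0.00570/(13.6·6.56) = 6.389×10^-5 K/W
  R_conv,out = 1/(hA) = 1/(18.9·6.56) = 0.008066 K/W
ΣR = 9.899×10^-5 + 4.387×10^-5 + 0.3538 + 1.269×10^-5 + 6.389×10^-5 + 0.008066 = 0.3621 K/W
Q = ΔT/ΣR = (257 °C − 26.8 °C)/0.3621 = 635.7 W
From the inner boundary to the perlite/carbon steel interface, ΣR_partial = 0.3539 K/W.
T_interface = T_in − Q·ΣR_partial = 257 °C − (635.7)(0.3539) = 32.0 °C

T = 32.0 °C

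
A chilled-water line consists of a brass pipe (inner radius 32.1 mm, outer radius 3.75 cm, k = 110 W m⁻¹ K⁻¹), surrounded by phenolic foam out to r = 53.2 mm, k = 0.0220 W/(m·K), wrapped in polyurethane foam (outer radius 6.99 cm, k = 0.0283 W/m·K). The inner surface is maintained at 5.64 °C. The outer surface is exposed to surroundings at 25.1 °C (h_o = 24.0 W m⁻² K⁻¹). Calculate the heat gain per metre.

Q' = 4.68 W/m

Treat each layer as a resistance in series:
  R'_brass = ln(0.0375/0.0321)/(2πk) = 0.1555/(2π·110) = 2.250×10^-4 m·K/W
  R'_phenolic foam = ln(0.0532/0.0375)/(2πk) = 0.3497/(2π·0.0220) = 2.530 m·K/W
  R'_polyurethane foam = ln(0.0699/0.0532)/(2πk) = 0.2730/(2π·0.0283) = 1.535 m·K/W
  R'_conv,out = 1/(2πr h) = 1/(2π·0.0699·24.0) = 0.09487 m·K/W
ΣR = 2.250×10^-4 + 2.530 + 1.535 + 0.09487 = 4.160 m·K/W
Q' = ΔT/ΣR = (5.64 °C − 25.1 °C)/4.160 = -4.68 W/m
(Negative Q' ⇒ heat flows inward; heat gain = 4.68 W/m.)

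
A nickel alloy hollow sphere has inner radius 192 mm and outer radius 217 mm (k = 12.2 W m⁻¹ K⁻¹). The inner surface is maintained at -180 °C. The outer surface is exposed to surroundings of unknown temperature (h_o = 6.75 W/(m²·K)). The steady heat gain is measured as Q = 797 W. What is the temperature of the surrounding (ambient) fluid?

Series resistances:
  R_nickel alloy = (1/0.192 − 1/0.217)/(4πk) = 0.6000/(4π·12.2) = 0.003914 K/W
  R_conv,out = 1/(4πr²h) = 1/(4π·0.217²·6.75) = 0.2504 K/W
ΣR = 0.2543 K/W
ΔT = Q·ΣR = 797 × 0.2543 = 202.7 K
Heat flows inward, so T_out = T_in + ΔT = -180 + 202.7 = 22.7 °C

T_out = 22.7 °C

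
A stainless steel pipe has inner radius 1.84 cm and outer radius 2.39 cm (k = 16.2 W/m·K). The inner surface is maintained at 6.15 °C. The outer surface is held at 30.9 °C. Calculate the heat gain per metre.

Q' = 9630 W/m

Q' = 2πk·ΔT/ln(r₂/r₁) = 2π × 16.2 × 24.75 / ln(0.0239/0.0184) = 9630 W/m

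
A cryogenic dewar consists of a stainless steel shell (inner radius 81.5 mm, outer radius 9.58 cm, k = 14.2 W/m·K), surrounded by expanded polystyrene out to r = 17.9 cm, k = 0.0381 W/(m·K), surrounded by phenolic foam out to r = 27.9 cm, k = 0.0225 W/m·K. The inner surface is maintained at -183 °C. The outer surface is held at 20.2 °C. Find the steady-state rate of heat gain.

Treat each layer as a resistance in series:
  R_stainless steel = (1/0.0815 − 1/0.0958)/(4πk) = 1.832/(4π·14.2) = 0.01026 K/W
  R_expanded polystyrene = (1/0.0958 − 1/0.179)/(4πk) = 4.852/(4π·0.0381) = 10.13 K/W
  R_phenolic foam = (1/0.179 − 1/0.279)/(4πk) = 2.002/(4π·0.0225) = 7.082 K/W
ΣR = 0.01026 + 10.13 + 7.082 = 17.22 K/W
Q = ΔT/ΣR = (-183 °C − 20.2 °C)/17.22 = -11.8 W
(Negative Q ⇒ heat flows inward; heat gain = 11.8 W.)

Q = 11.8 W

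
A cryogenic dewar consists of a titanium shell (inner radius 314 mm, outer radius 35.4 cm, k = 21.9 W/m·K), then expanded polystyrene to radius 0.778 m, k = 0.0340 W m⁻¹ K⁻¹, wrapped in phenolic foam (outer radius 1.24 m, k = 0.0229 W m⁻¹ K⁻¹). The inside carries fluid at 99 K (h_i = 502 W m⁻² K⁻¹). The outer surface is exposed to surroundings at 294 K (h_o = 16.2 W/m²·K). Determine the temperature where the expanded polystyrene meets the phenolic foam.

Resistance network (inner→outer):
  R_conv,in = 1/(4πr²h) = 1/(4π·0.314²·502) = 0.001608 K/W
  R_titanium = (1/0.314 − 1/0.354)/(4πk) = 0.3599/(4π·21.9) = 0.001308 K/W
  R_expanded polystyrene = (1/0.354 − 1/0.778)/(4πk) = 1.540/(4π·0.0340) = 3.603 K/W
  R_phenolic foam = (1/0.778 − 1/1.24)/(4πk) = 0.4789/(4π·0.0229) = 1.664 K/W
  R_conv,out = 1/(4πr²h) = 1/(4π·1.24²·16.2) = 0.003195 K/W
ΣR = 0.001608 + 0.001308 + 3.603 + 1.664 + 0.003195 = 5.273 K/W
Q = ΔT/ΣR = (99 K − 294 K)/5.273 = -36.98 W
From the inner boundary to the expanded polystyrene/phenolic foam interface, ΣR_partial = 3.606 K/W.
T_interface = T_in − Q·ΣR_partial = 99 K − (-36.98)(3.606) = 232.3 K

T = 232.3 K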